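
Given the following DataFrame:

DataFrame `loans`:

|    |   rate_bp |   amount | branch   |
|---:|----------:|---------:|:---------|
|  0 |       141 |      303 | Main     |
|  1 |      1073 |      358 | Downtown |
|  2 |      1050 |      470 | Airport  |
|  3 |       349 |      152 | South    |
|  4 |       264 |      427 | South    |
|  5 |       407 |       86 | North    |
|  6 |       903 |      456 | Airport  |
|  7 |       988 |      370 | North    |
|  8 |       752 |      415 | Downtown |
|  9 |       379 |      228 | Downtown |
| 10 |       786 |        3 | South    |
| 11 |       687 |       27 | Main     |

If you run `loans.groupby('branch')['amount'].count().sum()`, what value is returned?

group by branch, count of amount:
branch
Airport     2
Downtown    3
Main        2
North       2
South       3
Name: amount, dtype: int64
Taking the sum of the resulting series gives 12.

12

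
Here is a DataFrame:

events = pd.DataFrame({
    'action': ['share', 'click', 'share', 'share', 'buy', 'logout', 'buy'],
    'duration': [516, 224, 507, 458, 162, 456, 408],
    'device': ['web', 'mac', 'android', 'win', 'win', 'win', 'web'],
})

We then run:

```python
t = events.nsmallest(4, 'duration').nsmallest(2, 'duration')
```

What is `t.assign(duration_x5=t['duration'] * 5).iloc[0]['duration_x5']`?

take 4 rows with smallest duration:
   action  duration device
4     buy       162    win
1   click       224    mac
6     buy       408    web
5  logout       456    win
take 2 rows with smallest duration:
  action  duration device
4    buy       162    win
1  click       224    mac
add column duration_x5 = t['duration'] * 5:
  action  duration device  duration_x5
4    buy       162    win          810
1  click       224    mac         1120
Taking the value at position 0, column 'duration_x5' gives 810.

810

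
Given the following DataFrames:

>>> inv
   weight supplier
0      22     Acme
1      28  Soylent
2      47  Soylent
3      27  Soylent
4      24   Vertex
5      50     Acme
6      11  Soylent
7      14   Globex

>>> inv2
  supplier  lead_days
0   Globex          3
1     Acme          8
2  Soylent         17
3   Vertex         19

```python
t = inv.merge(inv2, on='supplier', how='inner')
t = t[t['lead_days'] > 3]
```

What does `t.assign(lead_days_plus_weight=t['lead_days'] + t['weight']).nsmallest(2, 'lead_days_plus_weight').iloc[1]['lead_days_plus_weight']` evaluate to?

merge on 'supplier' (how='inner') → 8 rows:
   weight supplier  lead_days
0      22     Acme          8
1      28  Soylent         17
2      47  Soylent         17
3      27  Soylent         17
4      24   Vertex         19
5      50     Acme          8
6      11  Soylent         17
7      14   Globex          3
filter rows where lead_days > 3:
   weight supplier  lead_days
0      22     Acme          8
1      28  Soylent         17
2      47  Soylent         17
3      27  Soylent         17
4      24   Vertex         19
5      50     Acme          8
6      11  Soylent         17
add column lead_days_plus_weight = t['lead_days'] + t['weight']:
   weight supplier  lead_days  lead_days_plus_weight
0      22     Acme          8                     30
1      28  Soylent         17                     45
2      47  Soylent         17                     64
3      27  Soylent         17                     44
4      24   Vertex         19                     43
5      50     Acme          8                     58
6      11  Soylent         17                     28
take 2 rows with smallest lead_days_plus_weight:
   weight supplier  lead_days  lead_days_plus_weight
6      11  Soylent         17                     28
0      22     Acme          8                     30
Hence 30.

30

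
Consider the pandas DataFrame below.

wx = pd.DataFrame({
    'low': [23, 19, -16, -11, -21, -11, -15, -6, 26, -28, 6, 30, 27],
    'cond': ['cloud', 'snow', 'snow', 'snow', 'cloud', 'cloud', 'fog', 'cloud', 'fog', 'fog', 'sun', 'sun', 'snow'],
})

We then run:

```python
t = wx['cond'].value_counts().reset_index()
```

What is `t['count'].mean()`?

value_counts of cond:
cond
cloud    4
snow     4
fog      3
sun      2
Name: count, dtype: int64
reset_index():
    cond  count
0  cloud      4
1   snow      4
2    fog      3
3    sun      2
The mean of column 'count' is 3.25.

3.25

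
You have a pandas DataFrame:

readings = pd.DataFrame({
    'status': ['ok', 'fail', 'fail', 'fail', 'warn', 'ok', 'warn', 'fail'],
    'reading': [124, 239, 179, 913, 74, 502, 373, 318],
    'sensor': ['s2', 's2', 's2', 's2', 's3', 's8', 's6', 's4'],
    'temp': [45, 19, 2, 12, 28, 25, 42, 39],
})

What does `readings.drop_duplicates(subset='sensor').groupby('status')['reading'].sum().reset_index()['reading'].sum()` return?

1391

drop duplicate sensor (keep=first):
  status  reading sensor  temp
0     ok      124     s2    45
4   warn       74     s3    28
5     ok      502     s8    25
6   warn      373     s6    42
7   fail      318     s4    39
group by status, sum of reading:
status
fail    318
ok      626
warn    447
Name: reading, dtype: int64
reset_index():
  status  reading
0   fail      318
1     ok      626
2   warn      447
So sum() = 1391.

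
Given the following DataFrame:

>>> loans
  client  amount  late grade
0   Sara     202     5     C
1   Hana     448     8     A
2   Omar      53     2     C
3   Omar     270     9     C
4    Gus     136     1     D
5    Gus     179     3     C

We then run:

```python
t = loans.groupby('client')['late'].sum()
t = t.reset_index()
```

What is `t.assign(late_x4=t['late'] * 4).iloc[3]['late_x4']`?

20

group by client, sum of late:
client
Gus      4
Hana     8
Omar    11
Sara     5
Name: late, dtype: int64
reset_index():
  client  late
0    Gus     4
1   Hana     8
2   Omar    11
3   Sara     5
add column late_x4 = t['late'] * 4:
  client  late  late_x4
0    Gus     4       16
1   Hana     8       32
2   Omar    11       44
3   Sara     5       20
Reading off the value at position 3, column 'late_x4', we get 20.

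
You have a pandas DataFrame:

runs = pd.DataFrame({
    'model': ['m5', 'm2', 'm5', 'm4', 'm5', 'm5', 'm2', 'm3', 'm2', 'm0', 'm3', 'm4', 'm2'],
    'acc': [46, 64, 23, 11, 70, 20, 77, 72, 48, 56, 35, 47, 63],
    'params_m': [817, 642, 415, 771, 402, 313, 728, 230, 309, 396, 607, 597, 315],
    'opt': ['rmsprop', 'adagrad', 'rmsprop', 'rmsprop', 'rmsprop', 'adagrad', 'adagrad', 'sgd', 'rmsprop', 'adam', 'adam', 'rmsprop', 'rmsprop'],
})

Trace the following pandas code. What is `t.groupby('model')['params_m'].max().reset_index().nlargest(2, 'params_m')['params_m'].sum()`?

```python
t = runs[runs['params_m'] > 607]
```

1588

filter rows where params_m > 607:
  model  acc  params_m      opt
0    m5   46       817  rmsprop
1    m2   64       642  adagrad
3    m4   11       771  rmsprop
6    m2   77       728  adagrad
group by model, max of params_m:
model
m2    728
m4    771
m5    817
Name: params_m, dtype: int64
reset_index():
  model  params_m
0    m2       728
1    m4       771
2    m5       817
take 2 rows with largest params_m:
  model  params_m
2    m5       817
1    m4       771
The sum of column 'params_m' is 1588.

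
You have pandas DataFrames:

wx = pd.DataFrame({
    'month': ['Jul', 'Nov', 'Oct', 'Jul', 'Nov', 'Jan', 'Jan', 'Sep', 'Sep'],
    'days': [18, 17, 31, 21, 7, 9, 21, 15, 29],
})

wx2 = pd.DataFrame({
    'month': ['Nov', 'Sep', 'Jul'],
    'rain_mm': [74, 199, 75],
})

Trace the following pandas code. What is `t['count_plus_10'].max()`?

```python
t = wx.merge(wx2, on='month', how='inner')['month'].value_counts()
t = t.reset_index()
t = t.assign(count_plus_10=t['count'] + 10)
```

12

merge on 'month' (how='inner') → 6 rows:
  month  days  rain_mm
0   Jul    18       75
1   Nov    17       74
2   Jul    21       75
3   Nov     7       74
4   Sep    15      199
5   Sep    29      199
value_counts of month:
month
Jul    2
Nov    2
Sep    2
Name: count, dtype: int64
reset_index():
  month  count
0   Jul      2
1   Nov      2
2   Sep      2
add column count_plus_10 = t['count'] + 10:
  month  count  count_plus_10
0   Jul      2             12
1   Nov      2             12
2   Sep      2             12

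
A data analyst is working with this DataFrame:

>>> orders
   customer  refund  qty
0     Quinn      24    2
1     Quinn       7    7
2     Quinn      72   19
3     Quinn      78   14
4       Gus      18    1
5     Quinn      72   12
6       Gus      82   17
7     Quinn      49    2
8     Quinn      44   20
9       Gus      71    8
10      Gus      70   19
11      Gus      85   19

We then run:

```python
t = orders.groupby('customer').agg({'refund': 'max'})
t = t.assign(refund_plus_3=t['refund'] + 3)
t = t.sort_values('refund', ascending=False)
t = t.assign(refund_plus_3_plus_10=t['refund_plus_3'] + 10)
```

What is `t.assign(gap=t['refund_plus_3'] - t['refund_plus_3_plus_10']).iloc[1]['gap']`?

-10

group by customer, max of refund:
          refund
customer        
Gus           85
Quinn         78
add column refund_plus_3 = t['refund'] + 3:
          refund  refund_plus_3
customer                       
Gus           85             88
Quinn         78             81
sort by refund descending:
          refund  refund_plus_3
customer                       
Gus           85             88
Quinn         78             81
add column refund_plus_3_plus_10 = t['refund_plus_3'] + 10:
          refund  refund_plus_3  refund_plus_3_plus_10
customer                                              
Gus           85             88                     98
Quinn         78             81                     91
add column gap = t['refund_plus_3'] - t['refund_plus_3_plus_10']:
          refund  refund_plus_3  refund_plus_3_plus_10  gap
customer                                                   
Gus           85             88                     98  -10
Quinn         78             81                     91  -10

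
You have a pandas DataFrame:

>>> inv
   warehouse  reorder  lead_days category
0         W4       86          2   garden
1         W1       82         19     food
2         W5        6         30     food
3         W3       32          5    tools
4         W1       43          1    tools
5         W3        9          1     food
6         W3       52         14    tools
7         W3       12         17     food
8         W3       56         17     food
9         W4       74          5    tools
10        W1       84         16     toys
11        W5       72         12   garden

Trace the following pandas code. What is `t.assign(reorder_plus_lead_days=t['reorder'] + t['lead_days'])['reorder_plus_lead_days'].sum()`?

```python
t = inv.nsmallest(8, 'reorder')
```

379

take 8 rows with smallest reorder:
   warehouse  reorder  lead_days category
2         W5        6         30     food
5         W3        9          1     food
7         W3       12         17     food
3         W3       32          5    tools
4         W1       43          1    tools
6         W3       52         14    tools
8         W3       56         17     food
11        W5       72         12   garden
add column reorder_plus_lead_days = t['reorder'] + t['lead_days']:
   warehouse  reorder  lead_days category  reorder_plus_lead_days
2         W5        6         30     food                      36
5         W3        9          1     food                      10
7         W3       12         17     food                      29
3         W3       32          5    tools                      37
4         W1       43          1    tools                      44
6         W3       52         14    tools                      66
8         W3       56         17     food                      73
11        W5       72         12   garden                      84
sum of column 'reorder_plus_lead_days' → 379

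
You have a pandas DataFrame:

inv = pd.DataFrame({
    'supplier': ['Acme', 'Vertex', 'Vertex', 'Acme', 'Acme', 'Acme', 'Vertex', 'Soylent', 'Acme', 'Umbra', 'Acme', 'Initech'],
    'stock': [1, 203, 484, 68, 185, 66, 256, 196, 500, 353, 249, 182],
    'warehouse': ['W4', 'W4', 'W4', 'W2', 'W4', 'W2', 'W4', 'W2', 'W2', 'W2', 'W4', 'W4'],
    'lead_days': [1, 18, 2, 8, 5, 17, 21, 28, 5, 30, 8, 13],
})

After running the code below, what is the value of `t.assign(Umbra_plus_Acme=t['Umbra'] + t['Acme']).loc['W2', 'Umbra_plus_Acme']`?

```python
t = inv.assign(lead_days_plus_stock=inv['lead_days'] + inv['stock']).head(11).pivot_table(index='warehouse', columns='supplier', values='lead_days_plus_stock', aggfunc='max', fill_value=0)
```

add column lead_days_plus_stock = inv['lead_days'] + inv['stock']:
   supplier  stock warehouse  lead_days  lead_days_plus_stock
0      Acme      1        W4          1                     2
1    Vertex    203        W4         18                   221
2    Vertex    484        W4          2                   486
3      Acme     68        W2          8                    76
4      Acme    185        W4          5                   190
5      Acme     66        W2         17                    83
6    Vertex    256        W4         21                   277
7   Soylent    196        W2         28                   224
8      Acme    500        W2          5                   505
9     Umbra    353        W2         30                   383
10     Acme    249        W4          8                   257
11  Initech    182        W4         13                   195
take first 11 rows:
   supplier  stock warehouse  lead_days  lead_days_plus_stock
0      Acme      1        W4          1                     2
1    Vertex    203        W4         18                   221
2    Vertex    484        W4          2                   486
3      Acme     68        W2          8                    76
4      Acme    185        W4          5                   190
5      Acme     66        W2         17                    83
6    Vertex    256        W4         21                   277
7   Soylent    196        W2         28                   224
8      Acme    500        W2          5                   505
9     Umbra    353        W2         30                   383
10     Acme    249        W4          8                   257
pivot: rows=warehouse, cols=supplier, max(lead_days_plus_stock):
supplier   Acme  Soylent  Umbra  Vertex
warehouse                              
W2          505      224    383       0
W4          257        0      0     486
add column Umbra_plus_Acme = t['Umbra'] + t['Acme']:
supplier   Acme  Soylent  Umbra  Vertex  Umbra_plus_Acme
warehouse                                               
W2          505      224    383       0              888
W4          257        0      0     486              257
Hence 888.

888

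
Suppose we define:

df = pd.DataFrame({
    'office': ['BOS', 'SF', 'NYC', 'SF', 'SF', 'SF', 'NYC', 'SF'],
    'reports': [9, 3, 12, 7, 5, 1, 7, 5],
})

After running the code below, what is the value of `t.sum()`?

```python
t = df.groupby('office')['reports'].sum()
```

group by office, sum of reports:
office
BOS     9
NYC    19
SF     21
Name: reports, dtype: int64
So sum() = 49.

49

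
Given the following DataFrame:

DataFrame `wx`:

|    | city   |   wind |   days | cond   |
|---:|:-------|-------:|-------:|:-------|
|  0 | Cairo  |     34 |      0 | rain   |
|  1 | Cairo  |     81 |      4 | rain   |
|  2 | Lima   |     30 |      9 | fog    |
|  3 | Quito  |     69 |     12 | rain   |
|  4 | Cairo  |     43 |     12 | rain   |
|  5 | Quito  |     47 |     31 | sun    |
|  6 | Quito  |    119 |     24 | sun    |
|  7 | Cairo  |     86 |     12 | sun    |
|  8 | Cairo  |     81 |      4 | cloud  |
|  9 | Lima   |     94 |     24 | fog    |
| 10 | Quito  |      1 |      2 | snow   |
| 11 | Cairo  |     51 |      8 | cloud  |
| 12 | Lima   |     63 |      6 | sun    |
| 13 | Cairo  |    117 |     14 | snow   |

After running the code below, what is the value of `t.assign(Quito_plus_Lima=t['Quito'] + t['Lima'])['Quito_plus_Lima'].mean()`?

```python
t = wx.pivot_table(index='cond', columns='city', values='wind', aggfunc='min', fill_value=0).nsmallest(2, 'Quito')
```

15.0

pivot: rows=cond, cols=city, min(wind):
city   Cairo  Lima  Quito
cond                     
cloud     51     0      0
fog        0    30      0
rain      34     0     69
snow     117     0      1
sun       86    63     47
take 2 rows with smallest Quito:
city   Cairo  Lima  Quito
cond                     
cloud     51     0      0
fog        0    30      0
add column Quito_plus_Lima = t['Quito'] + t['Lima']:
city   Cairo  Lima  Quito  Quito_plus_Lima
cond                                      
cloud     51     0      0                0
fog        0    30      0               30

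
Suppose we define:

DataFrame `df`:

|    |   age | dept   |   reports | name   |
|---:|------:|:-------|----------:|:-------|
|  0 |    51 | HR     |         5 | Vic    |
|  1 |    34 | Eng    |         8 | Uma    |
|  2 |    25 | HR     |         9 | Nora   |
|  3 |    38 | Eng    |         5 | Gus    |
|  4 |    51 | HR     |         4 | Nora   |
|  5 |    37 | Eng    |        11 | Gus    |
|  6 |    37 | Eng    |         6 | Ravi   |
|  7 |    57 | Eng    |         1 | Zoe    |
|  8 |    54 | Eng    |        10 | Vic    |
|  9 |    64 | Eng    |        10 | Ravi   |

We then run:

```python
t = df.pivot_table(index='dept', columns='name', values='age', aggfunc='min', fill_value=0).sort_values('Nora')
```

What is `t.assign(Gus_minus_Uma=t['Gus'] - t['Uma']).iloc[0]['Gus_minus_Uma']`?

3

pivot: rows=dept, cols=name, min(age):
name  Gus  Nora  Ravi  Uma  Vic  Zoe
dept                                
Eng    37     0    37   34   54   57
HR      0    25     0    0   51    0
sort by Nora:
name  Gus  Nora  Ravi  Uma  Vic  Zoe
dept                                
Eng    37     0    37   34   54   57
HR      0    25     0    0   51    0
add column Gus_minus_Uma = t['Gus'] - t['Uma']:
name  Gus  Nora  Ravi  Uma  Vic  Zoe  Gus_minus_Uma
dept                                               
Eng    37     0    37   34   54   57              3
HR      0    25     0    0   51    0              0
So iloc[0]['Gus_minus_Uma'] = 3.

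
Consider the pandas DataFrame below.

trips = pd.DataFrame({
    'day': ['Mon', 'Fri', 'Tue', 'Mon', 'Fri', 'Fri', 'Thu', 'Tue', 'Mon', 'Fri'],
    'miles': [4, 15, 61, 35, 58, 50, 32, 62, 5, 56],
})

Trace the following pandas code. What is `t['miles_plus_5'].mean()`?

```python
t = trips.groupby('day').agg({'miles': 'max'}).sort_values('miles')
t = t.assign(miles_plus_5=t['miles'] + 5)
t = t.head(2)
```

group by day, max of miles:
     miles
day       
Fri     58
Mon     35
Thu     32
Tue     62
sort by miles:
     miles
day       
Thu     32
Mon     35
Fri     58
Tue     62
add column miles_plus_5 = t['miles'] + 5:
     miles  miles_plus_5
day                     
Thu     32            37
Mon     35            40
Fri     58            63
Tue     62            67
take first 2 rows:
     miles  miles_plus_5
day                     
Thu     32            37
Mon     35            40
Then the mean of column 'miles_plus_5': 38.5

38.5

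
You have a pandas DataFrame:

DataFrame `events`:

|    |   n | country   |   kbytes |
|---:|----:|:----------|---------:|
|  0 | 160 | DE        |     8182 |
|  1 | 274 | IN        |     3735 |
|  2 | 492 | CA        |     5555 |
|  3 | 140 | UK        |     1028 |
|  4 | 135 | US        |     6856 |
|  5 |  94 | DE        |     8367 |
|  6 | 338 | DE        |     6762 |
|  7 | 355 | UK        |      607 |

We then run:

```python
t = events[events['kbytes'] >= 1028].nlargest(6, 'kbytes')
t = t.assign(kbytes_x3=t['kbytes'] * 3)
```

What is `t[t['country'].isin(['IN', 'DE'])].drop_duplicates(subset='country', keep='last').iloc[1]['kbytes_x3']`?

filter rows where kbytes >= 1028:
     n country  kbytes
0  160      DE    8182
1  274      IN    3735
2  492      CA    5555
3  140      UK    1028
4  135      US    6856
5   94      DE    8367
6  338      DE    6762
take 6 rows with largest kbytes:
     n country  kbytes
5   94      DE    8367
0  160      DE    8182
4  135      US    6856
6  338      DE    6762
2  492      CA    5555
1  274      IN    3735
add column kbytes_x3 = t['kbytes'] * 3:
     n country  kbytes  kbytes_x3
5   94      DE    8367      25101
0  160      DE    8182      24546
4  135      US    6856      20568
6  338      DE    6762      20286
2  492      CA    5555      16665
1  274      IN    3735      11205
filter rows where country in ['IN', 'DE']:
     n country  kbytes  kbytes_x3
5   94      DE    8367      25101
0  160      DE    8182      24546
6  338      DE    6762      20286
1  274      IN    3735      11205
drop duplicate country (keep=last):
     n country  kbytes  kbytes_x3
6  338      DE    6762      20286
1  274      IN    3735      11205
Reading off the value at position 1, column 'kbytes_x3', we get 11205.

11205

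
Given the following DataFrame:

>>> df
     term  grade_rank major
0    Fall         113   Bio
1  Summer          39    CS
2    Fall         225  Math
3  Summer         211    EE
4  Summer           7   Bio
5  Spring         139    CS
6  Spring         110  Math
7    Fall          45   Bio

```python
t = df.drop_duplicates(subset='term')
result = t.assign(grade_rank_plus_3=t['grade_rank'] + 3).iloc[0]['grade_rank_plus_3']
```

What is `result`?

drop duplicate term (keep=first):
     term  grade_rank major
0    Fall         113   Bio
1  Summer          39    CS
5  Spring         139    CS
add column grade_rank_plus_3 = t['grade_rank'] + 3:
     term  grade_rank major  grade_rank_plus_3
0    Fall         113   Bio                116
1  Summer          39    CS                 42
5  Spring         139    CS                142

116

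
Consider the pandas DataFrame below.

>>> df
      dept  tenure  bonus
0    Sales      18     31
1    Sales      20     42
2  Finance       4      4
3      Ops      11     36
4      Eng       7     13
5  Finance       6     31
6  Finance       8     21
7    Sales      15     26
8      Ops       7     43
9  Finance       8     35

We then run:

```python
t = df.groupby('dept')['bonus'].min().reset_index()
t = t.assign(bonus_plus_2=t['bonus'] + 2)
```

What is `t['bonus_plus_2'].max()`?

group by dept, min of bonus:
dept
Eng        13
Finance     4
Ops        36
Sales      26
Name: bonus, dtype: int64
reset_index():
      dept  bonus
0      Eng     13
1  Finance      4
2      Ops     36
3    Sales     26
add column bonus_plus_2 = t['bonus'] + 2:
      dept  bonus  bonus_plus_2
0      Eng     13            15
1  Finance      4             6
2      Ops     36            38
3    Sales     26            28
Taking the max of column 'bonus_plus_2' gives 38.

38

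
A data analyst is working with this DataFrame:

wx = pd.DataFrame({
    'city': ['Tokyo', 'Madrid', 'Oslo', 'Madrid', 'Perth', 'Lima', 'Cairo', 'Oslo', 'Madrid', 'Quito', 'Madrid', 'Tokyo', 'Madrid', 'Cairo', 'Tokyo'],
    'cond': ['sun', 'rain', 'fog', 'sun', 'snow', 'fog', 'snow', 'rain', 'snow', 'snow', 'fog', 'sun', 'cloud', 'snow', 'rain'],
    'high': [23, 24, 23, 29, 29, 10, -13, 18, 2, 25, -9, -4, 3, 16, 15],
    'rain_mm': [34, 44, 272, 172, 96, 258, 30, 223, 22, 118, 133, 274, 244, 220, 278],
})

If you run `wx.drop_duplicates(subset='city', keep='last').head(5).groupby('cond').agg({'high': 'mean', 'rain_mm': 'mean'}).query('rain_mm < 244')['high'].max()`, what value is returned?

27.0

drop duplicate city (keep=last):
      city   cond  high  rain_mm
4    Perth   snow    29       96
5     Lima    fog    10      258
7     Oslo   rain    18      223
9    Quito   snow    25      118
12  Madrid  cloud     3      244
13   Cairo   snow    16      220
14   Tokyo   rain    15      278
take first 5 rows:
      city   cond  high  rain_mm
4    Perth   snow    29       96
5     Lima    fog    10      258
7     Oslo   rain    18      223
9    Quito   snow    25      118
12  Madrid  cloud     3      244
group by cond: mean(high), mean(rain_mm):
       high  rain_mm
cond                
cloud   3.0    244.0
fog    10.0    258.0
rain   18.0    223.0
snow   27.0    107.0
filter rows where rain_mm < 244:
      high  rain_mm
cond               
rain  18.0    223.0
snow  27.0    107.0
Taking the max of column 'high' gives 27.0.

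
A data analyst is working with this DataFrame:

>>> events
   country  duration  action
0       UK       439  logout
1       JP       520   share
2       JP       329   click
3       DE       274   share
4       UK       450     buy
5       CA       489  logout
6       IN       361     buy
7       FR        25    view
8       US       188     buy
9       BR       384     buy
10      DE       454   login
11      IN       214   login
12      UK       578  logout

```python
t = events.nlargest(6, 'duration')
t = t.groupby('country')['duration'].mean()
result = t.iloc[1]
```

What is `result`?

454.0

take 6 rows with largest duration:
   country  duration  action
12      UK       578  logout
1       JP       520   share
5       CA       489  logout
10      DE       454   login
4       UK       450     buy
0       UK       439  logout
group by country, mean of duration:
country
CA    489.0
DE    454.0
JP    520.0
UK    489.0
Name: duration, dtype: float64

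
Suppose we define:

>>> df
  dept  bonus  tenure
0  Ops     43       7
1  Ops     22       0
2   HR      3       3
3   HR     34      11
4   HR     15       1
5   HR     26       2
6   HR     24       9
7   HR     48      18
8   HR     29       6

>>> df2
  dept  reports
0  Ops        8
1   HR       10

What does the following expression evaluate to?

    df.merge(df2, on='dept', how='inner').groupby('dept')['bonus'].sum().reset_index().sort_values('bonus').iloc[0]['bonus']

merge on 'dept' (how='inner') → 9 rows:
  dept  bonus  tenure  reports
0  Ops     43       7        8
1  Ops     22       0        8
2   HR      3       3       10
3   HR     34      11       10
4   HR     15       1       10
5   HR     26       2       10
6   HR     24       9       10
7   HR     48      18       10
8   HR     29       6       10
group by dept, sum of bonus:
dept
HR     179
Ops     65
Name: bonus, dtype: int64
reset_index():
  dept  bonus
0   HR    179
1  Ops     65
sort by bonus:
  dept  bonus
1  Ops     65
0   HR    179
Hence 65.

65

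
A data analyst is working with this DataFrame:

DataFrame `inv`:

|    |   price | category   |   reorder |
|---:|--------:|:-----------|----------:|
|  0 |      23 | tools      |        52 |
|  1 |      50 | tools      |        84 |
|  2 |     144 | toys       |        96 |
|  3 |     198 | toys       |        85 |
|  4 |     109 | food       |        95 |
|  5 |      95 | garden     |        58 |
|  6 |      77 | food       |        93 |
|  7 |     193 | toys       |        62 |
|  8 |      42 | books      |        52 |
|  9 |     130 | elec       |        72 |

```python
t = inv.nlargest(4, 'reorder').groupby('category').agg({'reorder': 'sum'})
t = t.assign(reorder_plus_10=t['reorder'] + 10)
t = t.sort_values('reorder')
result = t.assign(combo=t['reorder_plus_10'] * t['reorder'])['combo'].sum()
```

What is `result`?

71795

take 4 rows with largest reorder:
   price category  reorder
2    144     toys       96
4    109     food       95
6     77     food       93
3    198     toys       85
group by category, sum of reorder:
          reorder
category         
food          188
toys          181
add column reorder_plus_10 = t['reorder'] + 10:
          reorder  reorder_plus_10
category                          
food          188              198
toys          181              191
sort by reorder:
          reorder  reorder_plus_10
category                          
toys          181              191
food          188              198
add column combo = t['reorder_plus_10'] * t['reorder']:
          reorder  reorder_plus_10  combo
category                                 
toys          181              191  34571
food          188              198  37224
Reading off the sum of column 'combo', we get 71795.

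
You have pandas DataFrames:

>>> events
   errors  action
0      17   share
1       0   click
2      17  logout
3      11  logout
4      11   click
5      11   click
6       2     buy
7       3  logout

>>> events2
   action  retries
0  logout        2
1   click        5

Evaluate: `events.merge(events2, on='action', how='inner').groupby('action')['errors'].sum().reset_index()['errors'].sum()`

merge on 'action' (how='inner') → 6 rows:
   errors  action  retries
0       0   click        5
1      17  logout        2
2      11  logout        2
3      11   click        5
4      11   click        5
5       3  logout        2
group by action, sum of errors:
action
click     22
logout    31
Name: errors, dtype: int64
reset_index():
   action  errors
0   click      22
1  logout      31
Finally, sum of column 'errors' = 53.

53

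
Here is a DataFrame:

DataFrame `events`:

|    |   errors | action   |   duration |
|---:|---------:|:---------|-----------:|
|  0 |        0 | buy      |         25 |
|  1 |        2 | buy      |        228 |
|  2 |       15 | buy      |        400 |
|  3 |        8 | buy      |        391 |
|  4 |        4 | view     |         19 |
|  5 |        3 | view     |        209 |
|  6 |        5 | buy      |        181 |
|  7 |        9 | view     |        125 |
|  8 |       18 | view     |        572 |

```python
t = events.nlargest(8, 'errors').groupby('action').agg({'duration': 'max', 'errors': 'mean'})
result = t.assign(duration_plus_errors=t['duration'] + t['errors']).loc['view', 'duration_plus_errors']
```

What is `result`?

take 8 rows with largest errors:
   errors action  duration
8      18   view       572
2      15    buy       400
7       9   view       125
3       8    buy       391
6       5    buy       181
4       4   view        19
5       3   view       209
1       2    buy       228
group by action: max(duration), mean(errors):
        duration  errors
action                  
buy          400     7.5
view         572     8.5
add column duration_plus_errors = t['duration'] + t['errors']:
        duration  errors  duration_plus_errors
action                                        
buy          400     7.5                 407.5
view         572     8.5                 580.5
Finally, value at row 'view', column 'duration_plus_errors' = 580.5.

580.5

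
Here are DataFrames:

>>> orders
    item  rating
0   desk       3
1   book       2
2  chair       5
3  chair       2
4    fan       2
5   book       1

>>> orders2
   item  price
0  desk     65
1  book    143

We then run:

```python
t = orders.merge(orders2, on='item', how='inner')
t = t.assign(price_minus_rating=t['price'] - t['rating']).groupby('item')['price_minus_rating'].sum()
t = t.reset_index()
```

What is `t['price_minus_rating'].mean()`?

merge on 'item' (how='inner') → 3 rows:
   item  rating  price
0  desk       3     65
1  book       2    143
2  book       1    143
add column price_minus_rating = t['price'] - t['rating']:
   item  rating  price  price_minus_rating
0  desk       3     65                  62
1  book       2    143                 141
2  book       1    143                 142
group by item, sum of price_minus_rating:
item
book    283
desk     62
Name: price_minus_rating, dtype: int64
reset_index():
   item  price_minus_rating
0  book                 283
1  desk                  62

172.5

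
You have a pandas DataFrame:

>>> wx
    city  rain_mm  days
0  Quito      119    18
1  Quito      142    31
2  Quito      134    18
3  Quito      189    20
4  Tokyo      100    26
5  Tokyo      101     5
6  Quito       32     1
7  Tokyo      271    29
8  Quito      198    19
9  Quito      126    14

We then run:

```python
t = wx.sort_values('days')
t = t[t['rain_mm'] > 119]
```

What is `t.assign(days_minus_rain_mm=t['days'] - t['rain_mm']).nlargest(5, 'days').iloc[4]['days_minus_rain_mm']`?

sort by days:
    city  rain_mm  days
6  Quito       32     1
5  Tokyo      101     5
9  Quito      126    14
0  Quito      119    18
2  Quito      134    18
8  Quito      198    19
3  Quito      189    20
4  Tokyo      100    26
7  Tokyo      271    29
1  Quito      142    31
filter rows where rain_mm > 119:
    city  rain_mm  days
9  Quito      126    14
2  Quito      134    18
8  Quito      198    19
3  Quito      189    20
7  Tokyo      271    29
1  Quito      142    31
add column days_minus_rain_mm = t['days'] - t['rain_mm']:
    city  rain_mm  days  days_minus_rain_mm
9  Quito      126    14                -112
2  Quito      134    18                -116
8  Quito      198    19                -179
3  Quito      189    20                -169
7  Tokyo      271    29                -242
1  Quito      142    31                -111
take 5 rows with largest days:
    city  rain_mm  days  days_minus_rain_mm
1  Quito      142    31                -111
7  Tokyo      271    29                -242
3  Quito      189    20                -169
8  Quito      198    19                -179
2  Quito      134    18                -116

-116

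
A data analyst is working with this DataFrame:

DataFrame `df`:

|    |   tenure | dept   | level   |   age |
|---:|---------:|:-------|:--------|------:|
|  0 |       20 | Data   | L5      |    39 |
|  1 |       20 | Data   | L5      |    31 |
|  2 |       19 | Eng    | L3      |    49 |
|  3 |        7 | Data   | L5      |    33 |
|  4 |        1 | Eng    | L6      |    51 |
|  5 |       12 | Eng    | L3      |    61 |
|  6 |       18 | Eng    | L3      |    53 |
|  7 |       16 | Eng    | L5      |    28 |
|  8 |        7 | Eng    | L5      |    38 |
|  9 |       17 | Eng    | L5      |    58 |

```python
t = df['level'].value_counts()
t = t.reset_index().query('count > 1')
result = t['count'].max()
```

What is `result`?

6

value_counts of level:
level
L5    6
L3    3
L6    1
Name: count, dtype: int64
reset_index():
  level  count
0    L5      6
1    L3      3
2    L6      1
filter rows where count > 1:
  level  count
0    L5      6
1    L3      3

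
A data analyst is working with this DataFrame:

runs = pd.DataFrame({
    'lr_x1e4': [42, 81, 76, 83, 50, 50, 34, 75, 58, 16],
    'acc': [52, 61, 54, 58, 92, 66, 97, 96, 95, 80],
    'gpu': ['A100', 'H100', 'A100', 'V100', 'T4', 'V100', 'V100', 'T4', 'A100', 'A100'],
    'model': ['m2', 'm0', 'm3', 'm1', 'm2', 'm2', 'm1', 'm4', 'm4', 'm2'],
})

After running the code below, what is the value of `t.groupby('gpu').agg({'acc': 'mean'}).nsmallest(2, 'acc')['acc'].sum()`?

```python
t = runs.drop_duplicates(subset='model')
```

111.0

drop duplicate model (keep=first):
   lr_x1e4  acc   gpu model
0       42   52  A100    m2
1       81   61  H100    m0
2       76   54  A100    m3
3       83   58  V100    m1
7       75   96    T4    m4
group by gpu, mean of acc:
       acc
gpu       
A100  53.0
H100  61.0
T4    96.0
V100  58.0
take 2 rows with smallest acc:
       acc
gpu       
A100  53.0
V100  58.0
The sum of column 'acc' is 111.0.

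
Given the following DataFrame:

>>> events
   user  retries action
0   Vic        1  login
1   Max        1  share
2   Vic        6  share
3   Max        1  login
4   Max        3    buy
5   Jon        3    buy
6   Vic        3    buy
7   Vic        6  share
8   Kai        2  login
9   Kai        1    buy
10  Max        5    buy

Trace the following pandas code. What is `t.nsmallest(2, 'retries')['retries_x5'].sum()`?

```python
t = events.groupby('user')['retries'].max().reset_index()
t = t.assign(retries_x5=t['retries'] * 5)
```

group by user, max of retries:
user
Jon    3
Kai    2
Max    5
Vic    6
Name: retries, dtype: int64
reset_index():
  user  retries
0  Jon        3
1  Kai        2
2  Max        5
3  Vic        6
add column retries_x5 = t['retries'] * 5:
  user  retries  retries_x5
0  Jon        3          15
1  Kai        2          10
2  Max        5          25
3  Vic        6          30
take 2 rows with smallest retries:
  user  retries  retries_x5
1  Kai        2          10
0  Jon        3          15
Reading off the sum of column 'retries_x5', we get 25.

25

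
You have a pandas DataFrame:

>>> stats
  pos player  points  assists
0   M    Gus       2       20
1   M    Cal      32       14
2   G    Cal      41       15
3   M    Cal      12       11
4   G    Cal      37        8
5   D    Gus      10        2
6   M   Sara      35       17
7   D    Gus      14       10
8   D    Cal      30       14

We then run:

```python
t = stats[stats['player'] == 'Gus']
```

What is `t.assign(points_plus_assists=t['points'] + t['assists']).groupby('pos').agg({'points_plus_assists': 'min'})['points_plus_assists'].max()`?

22

filter rows where player == 'Gus':
  pos player  points  assists
0   M    Gus       2       20
5   D    Gus      10        2
7   D    Gus      14       10
add column points_plus_assists = t['points'] + t['assists']:
  pos player  points  assists  points_plus_assists
0   M    Gus       2       20                   22
5   D    Gus      10        2                   12
7   D    Gus      14       10                   24
group by pos, min of points_plus_assists:
     points_plus_assists
pos                     
D                     12
M                     22
The max of column 'points_plus_assists' is 22.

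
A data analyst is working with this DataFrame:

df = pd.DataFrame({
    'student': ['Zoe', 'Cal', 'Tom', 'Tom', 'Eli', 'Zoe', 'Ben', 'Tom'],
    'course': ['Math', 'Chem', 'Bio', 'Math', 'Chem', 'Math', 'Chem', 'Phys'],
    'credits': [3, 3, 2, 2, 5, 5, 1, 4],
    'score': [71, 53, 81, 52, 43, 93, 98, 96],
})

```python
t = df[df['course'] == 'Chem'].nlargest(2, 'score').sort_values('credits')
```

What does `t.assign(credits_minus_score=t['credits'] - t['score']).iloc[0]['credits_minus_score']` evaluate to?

-97

filter rows where course == 'Chem':
  student course  credits  score
1     Cal   Chem        3     53
4     Eli   Chem        5     43
6     Ben   Chem        1     98
take 2 rows with largest score:
  student course  credits  score
6     Ben   Chem        1     98
1     Cal   Chem        3     53
sort by credits:
  student course  credits  score
6     Ben   Chem        1     98
1     Cal   Chem        3     53
add column credits_minus_score = t['credits'] - t['score']:
  student course  credits  score  credits_minus_score
6     Ben   Chem        1     98                  -97
1     Cal   Chem        3     53                  -50
Taking the value at position 0, column 'credits_minus_score' gives -97.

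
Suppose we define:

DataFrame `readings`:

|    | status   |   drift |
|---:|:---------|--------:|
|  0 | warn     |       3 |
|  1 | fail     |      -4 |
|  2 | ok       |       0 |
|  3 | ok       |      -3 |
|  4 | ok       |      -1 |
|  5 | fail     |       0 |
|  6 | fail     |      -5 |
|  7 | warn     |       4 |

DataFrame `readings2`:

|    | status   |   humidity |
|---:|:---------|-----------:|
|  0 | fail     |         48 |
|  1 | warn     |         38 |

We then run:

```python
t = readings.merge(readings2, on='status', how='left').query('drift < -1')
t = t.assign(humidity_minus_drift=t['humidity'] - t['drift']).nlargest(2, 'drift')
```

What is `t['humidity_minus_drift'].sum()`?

merge on 'status' (how='left') → 8 rows:
  status  drift  humidity
0   warn      3      38.0
1   fail     -4      48.0
2     ok      0       NaN
3     ok     -3       NaN
4     ok     -1       NaN
5   fail      0      48.0
6   fail     -5      48.0
7   warn      4      38.0
filter rows where drift < -1:
  status  drift  humidity
1   fail     -4      48.0
3     ok     -3       NaN
6   fail     -5      48.0
add column humidity_minus_drift = t['humidity'] - t['drift']:
  status  drift  humidity  humidity_minus_drift
1   fail     -4      48.0                  52.0
3     ok     -3       NaN                   NaN
6   fail     -5      48.0                  53.0
take 2 rows with largest drift:
  status  drift  humidity  humidity_minus_drift
3     ok     -3       NaN                   NaN
1   fail     -4      48.0                  52.0

52.0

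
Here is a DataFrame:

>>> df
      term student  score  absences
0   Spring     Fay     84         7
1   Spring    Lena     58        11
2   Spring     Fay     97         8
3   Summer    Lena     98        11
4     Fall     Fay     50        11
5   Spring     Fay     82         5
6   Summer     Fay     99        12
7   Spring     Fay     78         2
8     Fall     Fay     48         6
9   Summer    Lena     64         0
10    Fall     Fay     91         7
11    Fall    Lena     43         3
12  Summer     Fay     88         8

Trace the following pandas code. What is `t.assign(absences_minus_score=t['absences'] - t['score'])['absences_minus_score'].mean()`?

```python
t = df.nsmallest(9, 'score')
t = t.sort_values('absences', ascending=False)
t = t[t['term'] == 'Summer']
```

take 9 rows with smallest score:
      term student  score  absences
11    Fall    Lena     43         3
8     Fall     Fay     48         6
4     Fall     Fay     50        11
1   Spring    Lena     58        11
9   Summer    Lena     64         0
7   Spring     Fay     78         2
5   Spring     Fay     82         5
0   Spring     Fay     84         7
12  Summer     Fay     88         8
sort by absences descending:
      term student  score  absences
4     Fall     Fay     50        11
1   Spring    Lena     58        11
12  Summer     Fay     88         8
0   Spring     Fay     84         7
8     Fall     Fay     48         6
5   Spring     Fay     82         5
11    Fall    Lena     43         3
7   Spring     Fay     78         2
9   Summer    Lena     64         0
filter rows where term == 'Summer':
      term student  score  absences
12  Summer     Fay     88         8
9   Summer    Lena     64         0
add column absences_minus_score = t['absences'] - t['score']:
      term student  score  absences  absences_minus_score
12  Summer     Fay     88         8                   -80
9   Summer    Lena     64         0                   -64
Finally, mean of column 'absences_minus_score' = -72.0.

-72.0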